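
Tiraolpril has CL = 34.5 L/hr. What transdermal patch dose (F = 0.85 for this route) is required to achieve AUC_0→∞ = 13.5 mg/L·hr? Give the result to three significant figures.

Dose = CL × AUC_0→∞ / F
     = 34.5 × 13.5 / 0.85 = 547.941 mg

Dose = 548 mg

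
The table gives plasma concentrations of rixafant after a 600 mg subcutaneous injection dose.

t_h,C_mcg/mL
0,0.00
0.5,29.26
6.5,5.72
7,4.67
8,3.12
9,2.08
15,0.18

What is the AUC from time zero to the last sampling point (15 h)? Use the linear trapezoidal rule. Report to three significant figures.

Trapezoidal AUC_0→15:
  [0→0.5]: (0.00+29.26)/2 × 0.5 = 7.315
  [0.5→6.5]: (29.26+5.72)/2 × 6 = 104.94
  [6.5→7]: (5.72+4.67)/2 × 0.5 = 2.5975
  [7→8]: (4.67+3.12)/2 × 1 = 3.895
  [8→9]: (3.12+2.08)/2 × 1 = 2.6
  [9→15]: (2.08+0.18)/2 × 6 = 6.78
  Sum = 128.1275 mcg/mL·h

AUC = 128 mcg/mL·h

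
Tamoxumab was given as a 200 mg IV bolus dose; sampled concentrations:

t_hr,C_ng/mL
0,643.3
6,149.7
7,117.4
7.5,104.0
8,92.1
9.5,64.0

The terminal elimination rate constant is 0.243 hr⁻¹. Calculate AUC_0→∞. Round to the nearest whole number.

AUC = 2997 ng/mL·hr

Trapezoidal AUC_0→9.5:
  [0→6]: (643.3+149.7)/2 × 6 = 2379.0
  [6→7]: (149.7+117.4)/2 × 1 = 133.55
  [7→7.5]: (117.4+104.0)/2 × 0.5 = 55.35
  [7.5→8]: (104.0+92.1)/2 × 0.5 = 49.025
  [8→9.5]: (92.1+64.0)/2 × 1.5 = 117.075
  Sum = 2734.0 ng/mL·hr
Extrapolated tail: C_last / k_e = 64.0 / 0.243 = 263.374
AUC_0→∞ = 2734.0 + 263.374 = 2997.374 ng/mL·hr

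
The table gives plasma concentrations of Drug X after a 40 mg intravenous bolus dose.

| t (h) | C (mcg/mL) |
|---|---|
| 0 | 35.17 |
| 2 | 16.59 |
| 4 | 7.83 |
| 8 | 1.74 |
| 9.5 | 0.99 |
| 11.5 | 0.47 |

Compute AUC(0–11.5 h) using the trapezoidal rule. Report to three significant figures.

Trapezoidal AUC_0→11.5:
  [0→2]: (35.17+16.59)/2 × 2 = 51.76
  [2→4]: (16.59+7.83)/2 × 2 = 24.42
  [4→8]: (7.83+1.74)/2 × 4 = 19.14
  [8→9.5]: (1.74+0.99)/2 × 1.5 = 2.0475
  [9.5→11.5]: (0.99+0.47)/2 × 2 = 1.46
  Sum = 98.8275 mcg/mL·h

AUC = 98.8 mcg/mL·h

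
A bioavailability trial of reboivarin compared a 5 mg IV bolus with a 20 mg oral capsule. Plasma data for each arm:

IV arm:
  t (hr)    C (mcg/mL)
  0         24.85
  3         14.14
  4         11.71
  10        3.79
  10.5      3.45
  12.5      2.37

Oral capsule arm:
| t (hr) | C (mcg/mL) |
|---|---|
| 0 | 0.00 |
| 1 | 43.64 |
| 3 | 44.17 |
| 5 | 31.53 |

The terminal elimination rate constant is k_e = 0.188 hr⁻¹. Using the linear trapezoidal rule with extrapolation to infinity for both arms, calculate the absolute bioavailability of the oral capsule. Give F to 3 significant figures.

F = 0.639

Trapezoidal AUC_0→12.5 (IV):
  [0→3]: (24.85+14.14)/2 × 3 = 58.485
  [3→4]: (14.14+11.71)/2 × 1 = 12.925
  [4→10]: (11.71+3.79)/2 × 6 = 46.5
  [10→10.5]: (3.79+3.45)/2 × 0.5 = 1.81
  [10.5→12.5]: (3.45+2.37)/2 × 2 = 5.82
  Sum = 125.54 mcg/mL·hr
IV tail: 2.37/0.188 = 12.606; AUC_iv,0→∞ = 125.54 + 12.606 = 138.146 mcg/mL·hr
Trapezoidal AUC_0→5 (oral capsule):
  [0→1]: (0.00+43.64)/2 × 1 = 21.82
  [1→3]: (43.64+44.17)/2 × 2 = 87.81
  [3→5]: (44.17+31.53)/2 × 2 = 75.7
  Sum = 185.33 mcg/mL·hr
oral capsule tail: 31.53/0.188 = 167.713; AUC_ev,0→∞ = 185.33 + 167.713 = 353.043 mcg/mL·hr
F = (AUC_ev/D_ev)/(AUC_iv/D_iv) = (353.043/20)/(138.146/5) = 17.65215/27.6292 = 0.6389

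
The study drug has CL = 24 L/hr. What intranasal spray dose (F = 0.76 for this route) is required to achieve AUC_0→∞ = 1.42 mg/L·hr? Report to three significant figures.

Dose = 44.8 mg

Dose = CL × AUC_0→∞ / F
     = 24 × 1.42 / 0.76 = 44.8421 mg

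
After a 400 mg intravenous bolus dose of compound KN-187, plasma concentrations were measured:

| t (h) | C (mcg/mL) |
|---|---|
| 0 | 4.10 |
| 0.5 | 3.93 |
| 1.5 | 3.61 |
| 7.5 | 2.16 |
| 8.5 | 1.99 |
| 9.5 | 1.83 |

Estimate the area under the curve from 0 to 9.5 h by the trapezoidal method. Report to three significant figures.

Trapezoidal AUC_0→9.5:
  [0→0.5]: (4.10+3.93)/2 × 0.5 = 2.0075
  [0.5→1.5]: (3.93+3.61)/2 × 1 = 3.77
  [1.5→7.5]: (3.61+2.16)/2 × 6 = 17.31
  [7.5→8.5]: (2.16+1.99)/2 × 1 = 2.075
  [8.5→9.5]: (1.99+1.83)/2 × 1 = 1.91
  Sum = 27.0725 mcg/mL·h

AUC = 27.1 mcg/mL·h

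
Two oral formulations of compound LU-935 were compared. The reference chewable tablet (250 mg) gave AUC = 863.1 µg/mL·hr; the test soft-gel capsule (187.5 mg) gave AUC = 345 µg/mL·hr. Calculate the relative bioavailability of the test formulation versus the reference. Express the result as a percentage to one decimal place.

F_rel = 53.3%

F_rel = (AUC_test/D_test) / (AUC_ref/D_ref)
      = (345/187.5) / (863.1/250)
      = 1.84 / 3.4524 = 0.5330 = 53.30%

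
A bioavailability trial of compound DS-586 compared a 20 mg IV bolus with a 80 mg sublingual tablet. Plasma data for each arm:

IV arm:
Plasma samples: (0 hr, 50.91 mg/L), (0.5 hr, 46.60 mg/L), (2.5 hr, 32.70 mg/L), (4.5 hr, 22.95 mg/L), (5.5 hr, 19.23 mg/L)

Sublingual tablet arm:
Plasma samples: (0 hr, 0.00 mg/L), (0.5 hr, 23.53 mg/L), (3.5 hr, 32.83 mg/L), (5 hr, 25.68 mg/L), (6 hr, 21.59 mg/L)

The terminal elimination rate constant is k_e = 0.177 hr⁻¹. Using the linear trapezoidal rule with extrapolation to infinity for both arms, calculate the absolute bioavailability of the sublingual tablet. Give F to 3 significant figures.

F = 0.242

Trapezoidal AUC_0→5.5 (IV):
  [0→0.5]: (50.91+46.60)/2 × 0.5 = 24.3775
  [0.5→2.5]: (46.60+32.70)/2 × 2 = 79.3
  [2.5→4.5]: (32.70+22.95)/2 × 2 = 55.65
  [4.5→5.5]: (22.95+19.23)/2 × 1 = 21.09
  Sum = 180.4175 mg/L·hr
IV tail: 19.23/0.177 = 108.644; AUC_iv,0→∞ = 180.4175 + 108.644 = 289.0615 mg/L·hr
Trapezoidal AUC_0→6 (sublingual tablet):
  [0→0.5]: (0.00+23.53)/2 × 0.5 = 5.8825
  [0.5→3.5]: (23.53+32.83)/2 × 3 = 84.54
  [3.5→5]: (32.83+25.68)/2 × 1.5 = 43.8825
  [5→6]: (25.68+21.59)/2 × 1 = 23.635
  Sum = 157.94 mg/L·hr
sublingual tablet tail: 21.59/0.177 = 121.977; AUC_ev,0→∞ = 157.94 + 121.977 = 279.917 mg/L·hr
F = (AUC_ev/D_ev)/(AUC_iv/D_iv) = (279.917/80)/(289.0615/20) = 3.4989625/14.453075 = 0.2421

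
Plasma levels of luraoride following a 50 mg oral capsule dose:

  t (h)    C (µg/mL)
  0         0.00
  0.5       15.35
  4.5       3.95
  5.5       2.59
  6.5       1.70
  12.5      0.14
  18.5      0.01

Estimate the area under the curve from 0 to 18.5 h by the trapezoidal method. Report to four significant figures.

Trapezoidal AUC_0→18.5:
  [0→0.5]: (0.00+15.35)/2 × 0.5 = 3.8375
  [0.5→4.5]: (15.35+3.95)/2 × 4 = 38.6
  [4.5→5.5]: (3.95+2.59)/2 × 1 = 3.27
  [5.5→6.5]: (2.59+1.70)/2 × 1 = 2.145
  [6.5→12.5]: (1.70+0.14)/2 × 6 = 5.52
  [12.5→18.5]: (0.14+0.01)/2 × 6 = 0.45
  Sum = 53.8225 µg/mL·h

AUC = 53.82 µg/mL·h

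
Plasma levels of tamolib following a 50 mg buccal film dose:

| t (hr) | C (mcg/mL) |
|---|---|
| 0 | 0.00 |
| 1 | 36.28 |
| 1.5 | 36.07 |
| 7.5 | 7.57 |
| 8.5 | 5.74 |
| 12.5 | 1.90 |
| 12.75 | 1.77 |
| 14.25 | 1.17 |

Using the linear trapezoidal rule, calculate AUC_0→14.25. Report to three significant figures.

AUC = 192 mcg/mL·hr

Trapezoidal AUC_0→14.25:
  [0→1]: (0.00+36.28)/2 × 1 = 18.14
  [1→1.5]: (36.28+36.07)/2 × 0.5 = 18.0875
  [1.5→7.5]: (36.07+7.57)/2 × 6 = 130.92
  [7.5→8.5]: (7.57+5.74)/2 × 1 = 6.655
  [8.5→12.5]: (5.74+1.90)/2 × 4 = 15.28
  [12.5→12.75]: (1.90+1.77)/2 × 0.25 = 0.45875
  [12.75→14.25]: (1.77+1.17)/2 × 1.5 = 2.205
  Sum = 191.74625 mcg/mL·hr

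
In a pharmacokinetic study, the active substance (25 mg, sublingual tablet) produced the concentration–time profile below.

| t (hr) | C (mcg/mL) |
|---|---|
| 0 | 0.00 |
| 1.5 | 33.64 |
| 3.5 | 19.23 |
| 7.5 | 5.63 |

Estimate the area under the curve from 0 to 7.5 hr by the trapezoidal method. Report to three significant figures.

Trapezoidal AUC_0→7.5:
  [0→1.5]: (0.00+33.64)/2 × 1.5 = 25.23
  [1.5→3.5]: (33.64+19.23)/2 × 2 = 52.87
  [3.5→7.5]: (19.23+5.63)/2 × 4 = 49.72
  Sum = 127.82 mcg/mL·hr

AUC = 128 mcg/mL·hr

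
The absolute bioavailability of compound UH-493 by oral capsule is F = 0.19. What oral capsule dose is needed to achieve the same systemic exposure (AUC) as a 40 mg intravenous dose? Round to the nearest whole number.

For equal systemic exposure: F × D_ev = D_iv
D_ev = D_iv / F = 40 / 0.19 = 210.526 mg

D_oral = 211 mg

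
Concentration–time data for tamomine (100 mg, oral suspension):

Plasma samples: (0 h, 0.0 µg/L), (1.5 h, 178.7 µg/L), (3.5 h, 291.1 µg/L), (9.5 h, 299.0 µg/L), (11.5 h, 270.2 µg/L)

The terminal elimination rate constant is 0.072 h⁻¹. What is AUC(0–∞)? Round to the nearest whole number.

Trapezoidal AUC_0→11.5:
  [0→1.5]: (0.0+178.7)/2 × 1.5 = 134.025
  [1.5→3.5]: (178.7+291.1)/2 × 2 = 469.8
  [3.5→9.5]: (291.1+299.0)/2 × 6 = 1770.3
  [9.5→11.5]: (299.0+270.2)/2 × 2 = 569.2
  Sum = 2943.325 µg/L·h
Extrapolated tail: C_last / k_e = 270.2 / 0.072 = 3752.778
AUC_0→∞ = 2943.325 + 3752.778 = 6696.103 µg/L·h

AUC = 6696 µg/L·h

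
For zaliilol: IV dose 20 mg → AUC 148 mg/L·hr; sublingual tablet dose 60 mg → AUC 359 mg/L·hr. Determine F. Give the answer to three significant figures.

F = (AUC_ev / D_ev) / (AUC_iv / D_iv)
  = (359/60) / (148/20)
  = 5.98333 / 7.4 = 0.8086

F = 0.809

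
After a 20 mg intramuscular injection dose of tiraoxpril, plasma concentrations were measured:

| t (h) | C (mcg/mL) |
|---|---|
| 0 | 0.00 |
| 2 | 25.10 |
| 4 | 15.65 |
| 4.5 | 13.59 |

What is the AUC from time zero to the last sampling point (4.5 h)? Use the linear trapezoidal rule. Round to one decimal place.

Trapezoidal AUC_0→4.5:
  [0→2]: (0.00+25.10)/2 × 2 = 25.1
  [2→4]: (25.10+15.65)/2 × 2 = 40.75
  [4→4.5]: (15.65+13.59)/2 × 0.5 = 7.31
  Sum = 73.16 mcg/mL·h

AUC = 73.2 mcg/mL·h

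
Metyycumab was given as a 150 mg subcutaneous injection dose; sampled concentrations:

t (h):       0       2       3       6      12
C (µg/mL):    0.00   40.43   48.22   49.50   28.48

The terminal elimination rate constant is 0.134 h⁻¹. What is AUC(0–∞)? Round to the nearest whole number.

Trapezoidal AUC_0→12:
  [0→2]: (0.00+40.43)/2 × 2 = 40.43
  [2→3]: (40.43+48.22)/2 × 1 = 44.325
  [3→6]: (48.22+49.50)/2 × 3 = 146.58
  [6→12]: (49.50+28.48)/2 × 6 = 233.94
  Sum = 465.275 µg/mL·h
Extrapolated tail: C_last / k_e = 28.48 / 0.134 = 212.537
AUC_0→∞ = 465.275 + 212.537 = 677.812 µg/mL·h

AUC = 678 µg/mL·h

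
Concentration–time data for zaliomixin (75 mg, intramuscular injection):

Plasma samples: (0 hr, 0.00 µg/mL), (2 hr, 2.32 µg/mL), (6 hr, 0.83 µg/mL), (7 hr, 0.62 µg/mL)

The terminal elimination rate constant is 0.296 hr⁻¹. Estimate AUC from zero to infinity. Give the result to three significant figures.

AUC = 11.4 µg/mL·hr

Trapezoidal AUC_0→7:
  [0→2]: (0.00+2.32)/2 × 2 = 2.32
  [2→6]: (2.32+0.83)/2 × 4 = 6.3
  [6→7]: (0.83+0.62)/2 × 1 = 0.725
  Sum = 9.345 µg/mL·hr
Extrapolated tail: C_last / k_e = 0.62 / 0.296 = 2.095
AUC_0→∞ = 9.345 + 2.095 = 11.44 µg/mL·hr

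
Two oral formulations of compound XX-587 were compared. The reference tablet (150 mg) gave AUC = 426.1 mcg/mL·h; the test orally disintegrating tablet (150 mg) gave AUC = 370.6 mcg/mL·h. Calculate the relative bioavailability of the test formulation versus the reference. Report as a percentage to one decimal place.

F_rel = (AUC_test/D_test) / (AUC_ref/D_ref)
      = (370.6/150) / (426.1/150)
      = 2.47067 / 2.84067 = 0.8697 = 86.97%

F_rel = 87.0%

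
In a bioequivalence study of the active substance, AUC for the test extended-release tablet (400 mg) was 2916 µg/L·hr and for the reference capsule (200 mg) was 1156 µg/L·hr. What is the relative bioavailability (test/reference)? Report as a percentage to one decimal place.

F_rel = 126.1%

F_rel = (AUC_test/D_test) / (AUC_ref/D_ref)
      = (2916/400) / (1156/200)
      = 7.29 / 5.78 = 1.2612 = 126.12%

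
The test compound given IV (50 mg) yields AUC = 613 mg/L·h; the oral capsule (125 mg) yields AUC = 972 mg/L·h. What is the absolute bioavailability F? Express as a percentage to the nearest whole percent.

F = (AUC_ev / D_ev) / (AUC_iv / D_iv)
  = (972/125) / (613/50)
  = 7.776 / 12.26 = 0.6343
  = 63.43%

F = 63%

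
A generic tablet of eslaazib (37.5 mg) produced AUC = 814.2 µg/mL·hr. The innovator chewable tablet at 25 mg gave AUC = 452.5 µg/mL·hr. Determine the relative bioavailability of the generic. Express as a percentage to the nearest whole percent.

F_rel = (AUC_test/D_test) / (AUC_ref/D_ref)
      = (814.2/37.5) / (452.5/25)
      = 21.712 / 18.1 = 1.1996 = 119.96%

F_rel = 120%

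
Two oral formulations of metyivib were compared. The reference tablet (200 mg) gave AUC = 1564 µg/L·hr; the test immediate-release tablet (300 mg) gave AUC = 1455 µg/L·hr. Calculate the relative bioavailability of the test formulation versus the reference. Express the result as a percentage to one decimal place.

F_rel = (AUC_test/D_test) / (AUC_ref/D_ref)
      = (1455/300) / (1564/200)
      = 4.85 / 7.82 = 0.6202 = 62.02%

F_rel = 62.0%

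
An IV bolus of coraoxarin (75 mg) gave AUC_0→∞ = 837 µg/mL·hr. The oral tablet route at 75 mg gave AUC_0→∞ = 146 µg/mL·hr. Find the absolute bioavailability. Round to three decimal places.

F = (AUC_ev / D_ev) / (AUC_iv / D_iv)
  = (146/75) / (837/75)
  = 1.94667 / 11.16 = 0.1744

F = 0.174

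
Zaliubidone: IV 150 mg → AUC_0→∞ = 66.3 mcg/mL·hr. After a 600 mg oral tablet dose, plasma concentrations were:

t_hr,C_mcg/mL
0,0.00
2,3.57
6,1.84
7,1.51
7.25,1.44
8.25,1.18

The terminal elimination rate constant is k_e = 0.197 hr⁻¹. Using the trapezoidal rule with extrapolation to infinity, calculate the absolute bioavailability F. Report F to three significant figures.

F = 0.0895

Trapezoidal AUC_0→8.25 (oral tablet):
  [0→2]: (0.00+3.57)/2 × 2 = 3.57
  [2→6]: (3.57+1.84)/2 × 4 = 10.82
  [6→7]: (1.84+1.51)/2 × 1 = 1.675
  [7→7.25]: (1.51+1.44)/2 × 0.25 = 0.36875
  [7.25→8.25]: (1.44+1.18)/2 × 1 = 1.31
  Sum = 17.74375 mcg/mL·hr
Tail: C_last/k_e = 1.18/0.197 = 5.990
AUC_0→∞ (oral tablet) = 17.74375 + 5.990 = 23.73375 mcg/mL·hr
F = (AUC_ev/D_ev)/(AUC_iv/D_iv) = (23.73375/600)/(66.3/150) = 0.03955625/0.442 = 0.0895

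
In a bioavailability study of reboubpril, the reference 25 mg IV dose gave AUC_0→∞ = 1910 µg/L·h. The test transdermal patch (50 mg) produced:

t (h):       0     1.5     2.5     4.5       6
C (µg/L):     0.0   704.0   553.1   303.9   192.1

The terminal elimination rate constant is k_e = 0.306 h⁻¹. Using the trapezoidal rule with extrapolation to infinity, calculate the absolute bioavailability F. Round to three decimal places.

F = 0.789

Trapezoidal AUC_0→6 (transdermal patch):
  [0→1.5]: (0.0+704.0)/2 × 1.5 = 528.0
  [1.5→2.5]: (704.0+553.1)/2 × 1 = 628.55
  [2.5→4.5]: (553.1+303.9)/2 × 2 = 857.0
  [4.5→6]: (303.9+192.1)/2 × 1.5 = 372.0
  Sum = 2385.55 µg/L·h
Tail: C_last/k_e = 192.1/0.306 = 627.778
AUC_0→∞ (transdermal patch) = 2385.55 + 627.778 = 3013.328 µg/L·h
F = (AUC_ev/D_ev)/(AUC_iv/D_iv) = (3013.328/50)/(1910/25) = 60.26656/76.4 = 0.7888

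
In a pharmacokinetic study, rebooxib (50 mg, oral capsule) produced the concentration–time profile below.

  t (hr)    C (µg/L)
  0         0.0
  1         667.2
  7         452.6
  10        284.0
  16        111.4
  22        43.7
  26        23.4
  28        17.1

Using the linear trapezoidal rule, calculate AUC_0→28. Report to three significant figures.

Trapezoidal AUC_0→28:
  [0→1]: (0.0+667.2)/2 × 1 = 333.6
  [1→7]: (667.2+452.6)/2 × 6 = 3359.4
  [7→10]: (452.6+284.0)/2 × 3 = 1104.9
  [10→16]: (284.0+111.4)/2 × 6 = 1186.2
  [16→22]: (111.4+43.7)/2 × 6 = 465.3
  [22→26]: (43.7+23.4)/2 × 4 = 134.2
  [26→28]: (23.4+17.1)/2 × 2 = 40.5
  Sum = 6624.1 µg/L·hr

AUC = 6620 µg/L·hr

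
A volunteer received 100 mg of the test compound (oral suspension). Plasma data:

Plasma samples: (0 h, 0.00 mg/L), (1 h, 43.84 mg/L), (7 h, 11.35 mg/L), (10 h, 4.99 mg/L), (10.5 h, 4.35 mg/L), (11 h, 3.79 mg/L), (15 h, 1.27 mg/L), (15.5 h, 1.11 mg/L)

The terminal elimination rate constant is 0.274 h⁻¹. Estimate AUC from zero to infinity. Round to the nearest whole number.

Trapezoidal AUC_0→15.5:
  [0→1]: (0.00+43.84)/2 × 1 = 21.92
  [1→7]: (43.84+11.35)/2 × 6 = 165.57
  [7→10]: (11.35+4.99)/2 × 3 = 24.51
  [10→10.5]: (4.99+4.35)/2 × 0.5 = 2.335
  [10.5→11]: (4.35+3.79)/2 × 0.5 = 2.035
  [11→15]: (3.79+1.27)/2 × 4 = 10.12
  [15→15.5]: (1.27+1.11)/2 × 0.5 = 0.595
  Sum = 227.085 mg/L·h
Extrapolated tail: C_last / k_e = 1.11 / 0.274 = 4.051
AUC_0→∞ = 227.085 + 4.051 = 231.136 mg/L·h

AUC = 231 mg/L·h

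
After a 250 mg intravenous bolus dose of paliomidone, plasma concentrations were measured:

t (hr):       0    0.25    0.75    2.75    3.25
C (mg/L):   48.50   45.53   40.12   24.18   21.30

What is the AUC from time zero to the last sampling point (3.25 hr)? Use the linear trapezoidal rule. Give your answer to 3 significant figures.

AUC = 109 mg/L·hr

Trapezoidal AUC_0→3.25:
  [0→0.25]: (48.50+45.53)/2 × 0.25 = 11.75375
  [0.25→0.75]: (45.53+40.12)/2 × 0.5 = 21.4125
  [0.75→2.75]: (40.12+24.18)/2 × 2 = 64.3
  [2.75→3.25]: (24.18+21.30)/2 × 0.5 = 11.37
  Sum = 108.83625 mg/L·hr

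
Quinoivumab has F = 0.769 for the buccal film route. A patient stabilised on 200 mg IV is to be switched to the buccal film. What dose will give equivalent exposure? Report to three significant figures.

D_buccal = 260 mg

For equal systemic exposure: F × D_ev = D_iv
D_ev = D_iv / F = 200 / 0.769 = 260.078 mg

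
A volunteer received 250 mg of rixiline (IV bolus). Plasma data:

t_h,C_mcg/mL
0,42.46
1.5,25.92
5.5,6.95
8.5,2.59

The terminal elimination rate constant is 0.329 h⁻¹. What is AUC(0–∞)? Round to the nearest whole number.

Trapezoidal AUC_0→8.5:
  [0→1.5]: (42.46+25.92)/2 × 1.5 = 51.285
  [1.5→5.5]: (25.92+6.95)/2 × 4 = 65.74
  [5.5→8.5]: (6.95+2.59)/2 × 3 = 14.31
  Sum = 131.335 mcg/mL·h
Extrapolated tail: C_last / k_e = 2.59 / 0.329 = 7.872
AUC_0→∞ = 131.335 + 7.872 = 139.207 mcg/mL·h

AUC = 139 mcg/mL·h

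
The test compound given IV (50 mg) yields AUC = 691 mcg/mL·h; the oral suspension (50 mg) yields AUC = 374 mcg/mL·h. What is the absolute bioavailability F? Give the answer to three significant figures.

F = 0.541

F = (AUC_ev / D_ev) / (AUC_iv / D_iv)
  = (374/50) / (691/50)
  = 7.48 / 13.82 = 0.5412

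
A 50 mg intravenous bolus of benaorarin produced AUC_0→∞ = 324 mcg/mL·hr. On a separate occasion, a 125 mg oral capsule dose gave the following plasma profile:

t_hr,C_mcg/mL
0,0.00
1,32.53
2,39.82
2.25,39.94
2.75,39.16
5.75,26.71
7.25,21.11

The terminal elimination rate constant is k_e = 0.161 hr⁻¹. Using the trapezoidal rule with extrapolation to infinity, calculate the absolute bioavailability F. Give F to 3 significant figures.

Trapezoidal AUC_0→7.25 (oral capsule):
  [0→1]: (0.00+32.53)/2 × 1 = 16.265
  [1→2]: (32.53+39.82)/2 × 1 = 36.175
  [2→2.25]: (39.82+39.94)/2 × 0.25 = 9.97
  [2.25→2.75]: (39.94+39.16)/2 × 0.5 = 19.775
  [2.75→5.75]: (39.16+26.71)/2 × 3 = 98.805
  [5.75→7.25]: (26.71+21.11)/2 × 1.5 = 35.865
  Sum = 216.855 mcg/mL·hr
Tail: C_last/k_e = 21.11/0.161 = 131.118
AUC_0→∞ (oral capsule) = 216.855 + 131.118 = 347.973 mcg/mL·hr
F = (AUC_ev/D_ev)/(AUC_iv/D_iv) = (347.973/125)/(324/50) = 2.783784/6.48 = 0.4296

F = 0.430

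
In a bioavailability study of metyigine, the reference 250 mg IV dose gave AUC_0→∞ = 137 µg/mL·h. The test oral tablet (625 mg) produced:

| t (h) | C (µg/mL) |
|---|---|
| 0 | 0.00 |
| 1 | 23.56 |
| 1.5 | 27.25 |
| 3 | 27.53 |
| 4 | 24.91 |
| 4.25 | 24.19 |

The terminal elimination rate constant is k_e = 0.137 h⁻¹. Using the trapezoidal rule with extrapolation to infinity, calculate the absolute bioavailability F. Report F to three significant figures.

Trapezoidal AUC_0→4.25 (oral tablet):
  [0→1]: (0.00+23.56)/2 × 1 = 11.78
  [1→1.5]: (23.56+27.25)/2 × 0.5 = 12.7025
  [1.5→3]: (27.25+27.53)/2 × 1.5 = 41.085
  [3→4]: (27.53+24.91)/2 × 1 = 26.22
  [4→4.25]: (24.91+24.19)/2 × 0.25 = 6.1375
  Sum = 97.925 µg/mL·h
Tail: C_last/k_e = 24.19/0.137 = 176.569
AUC_0→∞ (oral tablet) = 97.925 + 176.569 = 274.494 µg/mL·h
F = (AUC_ev/D_ev)/(AUC_iv/D_iv) = (274.494/625)/(137/250) = 0.4391904/0.548 = 0.8014

F = 0.801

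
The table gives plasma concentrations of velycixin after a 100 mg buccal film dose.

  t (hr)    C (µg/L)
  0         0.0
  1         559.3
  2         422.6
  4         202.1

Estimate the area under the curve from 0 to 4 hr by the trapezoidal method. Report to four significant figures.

AUC = 1395 µg/L·hr

Trapezoidal AUC_0→4:
  [0→1]: (0.0+559.3)/2 × 1 = 279.65
  [1→2]: (559.3+422.6)/2 × 1 = 490.95
  [2→4]: (422.6+202.1)/2 × 2 = 624.7
  Sum = 1395.3 µg/L·hr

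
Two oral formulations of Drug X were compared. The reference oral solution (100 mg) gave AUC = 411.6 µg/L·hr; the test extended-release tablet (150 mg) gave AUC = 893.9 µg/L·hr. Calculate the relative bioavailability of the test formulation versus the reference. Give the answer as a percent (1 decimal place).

F_rel = (AUC_test/D_test) / (AUC_ref/D_ref)
      = (893.9/150) / (411.6/100)
      = 5.95933 / 4.116 = 1.4478 = 144.78%

F_rel = 144.8%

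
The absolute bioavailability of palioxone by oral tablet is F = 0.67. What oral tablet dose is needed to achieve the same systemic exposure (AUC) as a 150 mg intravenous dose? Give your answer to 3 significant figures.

For equal systemic exposure: F × D_ev = D_iv
D_ev = D_iv / F = 150 / 0.67 = 223.881 mg

D_oral = 224 mg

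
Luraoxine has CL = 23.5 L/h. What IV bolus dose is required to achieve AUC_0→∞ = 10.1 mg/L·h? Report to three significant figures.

Dose_iv = CL × AUC_0→∞
     = 23.5 × 10.1 = 237.35 mg

Dose = 237 mg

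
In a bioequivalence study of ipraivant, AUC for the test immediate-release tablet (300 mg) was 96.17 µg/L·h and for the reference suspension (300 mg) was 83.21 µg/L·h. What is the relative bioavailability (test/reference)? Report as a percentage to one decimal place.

F_rel = 115.6%

F_rel = (AUC_test/D_test) / (AUC_ref/D_ref)
      = (96.17/300) / (83.21/300)
      = 0.320567 / 0.277367 = 1.1558 = 115.58%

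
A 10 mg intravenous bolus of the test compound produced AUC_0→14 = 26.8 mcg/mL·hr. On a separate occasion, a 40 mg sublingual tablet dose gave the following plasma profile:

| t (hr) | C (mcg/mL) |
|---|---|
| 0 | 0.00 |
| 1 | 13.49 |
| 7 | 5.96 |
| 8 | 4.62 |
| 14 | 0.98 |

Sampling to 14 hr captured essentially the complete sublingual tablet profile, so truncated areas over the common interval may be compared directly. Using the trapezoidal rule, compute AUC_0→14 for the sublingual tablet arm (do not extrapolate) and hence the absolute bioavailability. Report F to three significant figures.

Trapezoidal AUC_0→14 (sublingual tablet):
  [0→1]: (0.00+13.49)/2 × 1 = 6.745
  [1→7]: (13.49+5.96)/2 × 6 = 58.35
  [7→8]: (5.96+4.62)/2 × 1 = 5.29
  [8→14]: (4.62+0.98)/2 × 6 = 16.8
  Sum = 87.185 mcg/mL·hr
F = (AUC_ev/D_ev)/(AUC_iv/D_iv) = (87.185/40)/(26.8/10) = 2.179625/2.68 = 0.8133

F = 0.813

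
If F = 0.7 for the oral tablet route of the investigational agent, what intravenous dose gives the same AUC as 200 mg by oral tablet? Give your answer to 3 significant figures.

D_iv = 140 mg

Systemic exposure from an extravascular dose = F × D_ev, so the equivalent IV dose is F × D_ev.
D_iv = F × D_ev = 0.7 × 200 = 140 mg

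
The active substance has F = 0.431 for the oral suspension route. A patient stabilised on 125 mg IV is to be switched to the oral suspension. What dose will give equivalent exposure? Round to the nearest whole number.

For equal systemic exposure: F × D_ev = D_iv
D_ev = D_iv / F = 125 / 0.431 = 290.023 mg

D_oral = 290 mg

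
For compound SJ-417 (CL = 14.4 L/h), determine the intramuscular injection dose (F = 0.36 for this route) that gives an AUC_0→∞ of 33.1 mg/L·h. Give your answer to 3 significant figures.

Dose = CL × AUC_0→∞ / F
     = 14.4 × 33.1 / 0.36 = 1324 mg

Dose = 1320 mg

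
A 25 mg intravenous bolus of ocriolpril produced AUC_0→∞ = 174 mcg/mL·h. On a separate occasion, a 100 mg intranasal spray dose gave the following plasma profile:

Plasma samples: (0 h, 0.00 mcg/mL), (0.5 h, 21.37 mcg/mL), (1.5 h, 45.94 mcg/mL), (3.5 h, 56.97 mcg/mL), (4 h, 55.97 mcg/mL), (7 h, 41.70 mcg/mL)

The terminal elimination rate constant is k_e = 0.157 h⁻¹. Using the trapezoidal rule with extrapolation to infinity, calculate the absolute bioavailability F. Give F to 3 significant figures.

Trapezoidal AUC_0→7 (intranasal spray):
  [0→0.5]: (0.00+21.37)/2 × 0.5 = 5.3425
  [0.5→1.5]: (21.37+45.94)/2 × 1 = 33.655
  [1.5→3.5]: (45.94+56.97)/2 × 2 = 102.91
  [3.5→4]: (56.97+55.97)/2 × 0.5 = 28.235
  [4→7]: (55.97+41.70)/2 × 3 = 146.505
  Sum = 316.6475 mcg/mL·h
Tail: C_last/k_e = 41.70/0.157 = 265.605
AUC_0→∞ (intranasal spray) = 316.6475 + 265.605 = 582.2525 mcg/mL·h
F = (AUC_ev/D_ev)/(AUC_iv/D_iv) = (582.2525/100)/(174/25) = 5.822525/6.96 = 0.8366

F = 0.837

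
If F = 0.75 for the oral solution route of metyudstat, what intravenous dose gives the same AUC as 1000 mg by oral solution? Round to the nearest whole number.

D_iv = 750 mg

Systemic exposure from an extravascular dose = F × D_ev, so the equivalent IV dose is F × D_ev.
D_iv = F × D_ev = 0.75 × 1000 = 750 mg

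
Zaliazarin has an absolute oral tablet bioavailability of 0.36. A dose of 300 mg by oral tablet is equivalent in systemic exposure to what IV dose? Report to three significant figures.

Systemic exposure from an extravascular dose = F × D_ev, so the equivalent IV dose is F × D_ev.
D_iv = F × D_ev = 0.36 × 300 = 108 mg

D_iv = 108 mg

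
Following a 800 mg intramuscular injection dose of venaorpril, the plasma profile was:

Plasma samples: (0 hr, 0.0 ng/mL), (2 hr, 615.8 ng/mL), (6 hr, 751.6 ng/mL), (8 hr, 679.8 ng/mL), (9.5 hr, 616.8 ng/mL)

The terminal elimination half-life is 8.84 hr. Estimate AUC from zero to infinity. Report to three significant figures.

Trapezoidal AUC_0→9.5:
  [0→2]: (0.0+615.8)/2 × 2 = 615.8
  [2→6]: (615.8+751.6)/2 × 4 = 2734.8
  [6→8]: (751.6+679.8)/2 × 2 = 1431.4
  [8→9.5]: (679.8+616.8)/2 × 1.5 = 972.45
  Sum = 5754.45 ng/mL·hr
k_e = ln2 / t½ = 0.693147 / 8.84 = 0.0784 hr^-1
Extrapolated tail: C_last / k_e = 616.8 / 0.0784 = 7867.347
AUC_0→∞ = 5754.45 + 7867.347 = 13621.797 ng/mL·hr

AUC = 13600 ng/mL·hr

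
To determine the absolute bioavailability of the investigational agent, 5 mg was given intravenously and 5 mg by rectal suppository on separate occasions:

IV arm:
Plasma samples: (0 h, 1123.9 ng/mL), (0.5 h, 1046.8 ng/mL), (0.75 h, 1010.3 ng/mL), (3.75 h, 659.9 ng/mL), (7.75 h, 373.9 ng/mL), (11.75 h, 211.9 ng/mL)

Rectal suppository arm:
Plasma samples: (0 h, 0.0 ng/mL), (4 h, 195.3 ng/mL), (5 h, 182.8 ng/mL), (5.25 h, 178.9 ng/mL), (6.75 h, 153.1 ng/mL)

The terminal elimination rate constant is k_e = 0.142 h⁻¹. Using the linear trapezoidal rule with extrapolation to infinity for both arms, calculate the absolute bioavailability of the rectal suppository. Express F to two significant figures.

Trapezoidal AUC_0→11.75 (IV):
  [0→0.5]: (1123.9+1046.8)/2 × 0.5 = 542.675
  [0.5→0.75]: (1046.8+1010.3)/2 × 0.25 = 257.1375
  [0.75→3.75]: (1010.3+659.9)/2 × 3 = 2505.3
  [3.75→7.75]: (659.9+373.9)/2 × 4 = 2067.6
  [7.75→11.75]: (373.9+211.9)/2 × 4 = 1171.6
  Sum = 6544.3125 ng/mL·h
IV tail: 211.9/0.142 = 1492.254; AUC_iv,0→∞ = 6544.3125 + 1492.254 = 8036.5665 ng/mL·h
Trapezoidal AUC_0→6.75 (rectal suppository):
  [0→4]: (0.0+195.3)/2 × 4 = 390.6
  [4→5]: (195.3+182.8)/2 × 1 = 189.05
  [5→5.25]: (182.8+178.9)/2 × 0.25 = 45.2125
  [5.25→6.75]: (178.9+153.1)/2 × 1.5 = 249.0
  Sum = 873.8625 ng/mL·h
rectal suppository tail: 153.1/0.142 = 1078.169; AUC_ev,0→∞ = 873.8625 + 1078.169 = 1952.0315 ng/mL·h
F = (AUC_ev/D_ev)/(AUC_iv/D_iv) = (1952.0315/5)/(8036.5665/5) = 390.4063/1607.3133 = 0.2429

F = 0.24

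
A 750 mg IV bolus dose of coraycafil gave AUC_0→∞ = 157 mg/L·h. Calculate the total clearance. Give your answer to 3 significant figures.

CL = 4.78 L/h

CL = Dose_iv / AUC_0→∞
   = 750 / 157 = 4.77707 L/h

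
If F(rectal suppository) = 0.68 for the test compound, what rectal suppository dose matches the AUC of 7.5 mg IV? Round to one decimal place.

D_rectal = 11.0 mg

For equal systemic exposure: F × D_ev = D_iv
D_ev = D_iv / F = 7.5 / 0.68 = 11.0294 mg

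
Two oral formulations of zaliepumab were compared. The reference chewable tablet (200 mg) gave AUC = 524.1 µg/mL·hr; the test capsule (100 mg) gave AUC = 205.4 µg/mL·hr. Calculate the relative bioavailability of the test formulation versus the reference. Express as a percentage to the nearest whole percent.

F_rel = 78%

F_rel = (AUC_test/D_test) / (AUC_ref/D_ref)
      = (205.4/100) / (524.1/200)
      = 2.054 / 2.6205 = 0.7838 = 78.38%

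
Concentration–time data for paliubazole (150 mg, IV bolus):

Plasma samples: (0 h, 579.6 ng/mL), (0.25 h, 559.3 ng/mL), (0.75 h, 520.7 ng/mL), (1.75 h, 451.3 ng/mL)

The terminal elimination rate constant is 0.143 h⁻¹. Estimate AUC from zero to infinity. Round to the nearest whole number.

AUC = 4054 ng/mL·h

Trapezoidal AUC_0→1.75:
  [0→0.25]: (579.6+559.3)/2 × 0.25 = 142.3625
  [0.25→0.75]: (559.3+520.7)/2 × 0.5 = 270.0
  [0.75→1.75]: (520.7+451.3)/2 × 1 = 486.0
  Sum = 898.3625 ng/mL·h
Extrapolated tail: C_last / k_e = 451.3 / 0.143 = 3155.944
AUC_0→∞ = 898.3625 + 3155.944 = 4054.3065 ng/mL·h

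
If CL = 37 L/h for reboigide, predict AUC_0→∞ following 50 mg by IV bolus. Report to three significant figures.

AUC = 1.35 mg/L·h

AUC_0→∞ = Dose_iv / CL
        = 50 / 37 = 1.35135 mg/L·h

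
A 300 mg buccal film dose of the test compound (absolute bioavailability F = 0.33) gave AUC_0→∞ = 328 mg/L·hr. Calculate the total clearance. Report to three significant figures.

CL = 0.302 L/hr

CL = F × Dose / AUC_0→∞
   = 0.33 × 300 / 328 = 0.301829 L/hr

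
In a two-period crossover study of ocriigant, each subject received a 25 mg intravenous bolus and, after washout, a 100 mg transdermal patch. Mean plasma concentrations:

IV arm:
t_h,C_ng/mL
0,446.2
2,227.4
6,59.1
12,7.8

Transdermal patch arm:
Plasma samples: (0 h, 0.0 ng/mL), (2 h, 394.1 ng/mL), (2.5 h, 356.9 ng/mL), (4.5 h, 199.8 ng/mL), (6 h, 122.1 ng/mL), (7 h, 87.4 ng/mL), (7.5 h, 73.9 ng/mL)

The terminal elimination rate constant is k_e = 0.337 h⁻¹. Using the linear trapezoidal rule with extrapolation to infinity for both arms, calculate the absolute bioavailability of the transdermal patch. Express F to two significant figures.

F = 0.30

Trapezoidal AUC_0→12 (IV):
  [0→2]: (446.2+227.4)/2 × 2 = 673.6
  [2→6]: (227.4+59.1)/2 × 4 = 573.0
  [6→12]: (59.1+7.8)/2 × 6 = 200.7
  Sum = 1447.3 ng/mL·h
IV tail: 7.8/0.337 = 23.145; AUC_iv,0→∞ = 1447.3 + 23.145 = 1470.445 ng/mL·h
Trapezoidal AUC_0→7.5 (transdermal patch):
  [0→2]: (0.0+394.1)/2 × 2 = 394.1
  [2→2.5]: (394.1+356.9)/2 × 0.5 = 187.75
  [2.5→4.5]: (356.9+199.8)/2 × 2 = 556.7
  [4.5→6]: (199.8+122.1)/2 × 1.5 = 241.425
  [6→7]: (122.1+87.4)/2 × 1 = 104.75
  [7→7.5]: (87.4+73.9)/2 × 0.5 = 40.325
  Sum = 1525.05 ng/mL·h
transdermal patch tail: 73.9/0.337 = 219.288; AUC_ev,0→∞ = 1525.05 + 219.288 = 1744.338 ng/mL·h
F = (AUC_ev/D_ev)/(AUC_iv/D_iv) = (1744.338/100)/(1470.445/25) = 17.44338/58.8178 = 0.2966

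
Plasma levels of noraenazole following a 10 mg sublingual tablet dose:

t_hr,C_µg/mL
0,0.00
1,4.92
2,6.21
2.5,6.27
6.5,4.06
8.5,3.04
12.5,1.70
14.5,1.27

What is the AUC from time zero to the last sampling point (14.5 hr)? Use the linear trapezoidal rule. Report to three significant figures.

AUC = 51.4 µg/mL·hr

Trapezoidal AUC_0→14.5:
  [0→1]: (0.00+4.92)/2 × 1 = 2.46
  [1→2]: (4.92+6.21)/2 × 1 = 5.565
  [2→2.5]: (6.21+6.27)/2 × 0.5 = 3.12
  [2.5→6.5]: (6.27+4.06)/2 × 4 = 20.66
  [6.5→8.5]: (4.06+3.04)/2 × 2 = 7.1
  [8.5→12.5]: (3.04+1.70)/2 × 4 = 9.48
  [12.5→14.5]: (1.70+1.27)/2 × 2 = 2.97
  Sum = 51.355 µg/mL·hr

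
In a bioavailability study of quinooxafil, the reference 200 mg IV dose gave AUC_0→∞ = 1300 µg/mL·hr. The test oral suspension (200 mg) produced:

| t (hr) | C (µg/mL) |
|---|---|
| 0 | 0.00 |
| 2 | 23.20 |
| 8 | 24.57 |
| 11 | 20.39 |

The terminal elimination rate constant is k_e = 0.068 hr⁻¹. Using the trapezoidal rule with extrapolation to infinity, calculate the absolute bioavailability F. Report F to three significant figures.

F = 0.411

Trapezoidal AUC_0→11 (oral suspension):
  [0→2]: (0.00+23.20)/2 × 2 = 23.2
  [2→8]: (23.20+24.57)/2 × 6 = 143.31
  [8→11]: (24.57+20.39)/2 × 3 = 67.44
  Sum = 233.95 µg/mL·hr
Tail: C_last/k_e = 20.39/0.068 = 299.853
AUC_0→∞ (oral suspension) = 233.95 + 299.853 = 533.803 µg/mL·hr
F = (AUC_ev/D_ev)/(AUC_iv/D_iv) = (533.803/200)/(1300/200) = 2.669015/6.5 = 0.4106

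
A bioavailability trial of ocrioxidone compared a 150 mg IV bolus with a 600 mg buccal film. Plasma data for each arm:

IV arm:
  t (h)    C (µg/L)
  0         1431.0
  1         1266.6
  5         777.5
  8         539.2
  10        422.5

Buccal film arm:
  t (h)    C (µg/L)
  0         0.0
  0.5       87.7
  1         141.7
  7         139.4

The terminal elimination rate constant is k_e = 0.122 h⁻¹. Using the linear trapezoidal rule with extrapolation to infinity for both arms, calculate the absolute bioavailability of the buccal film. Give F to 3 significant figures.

F = 0.0436

Trapezoidal AUC_0→10 (IV):
  [0→1]: (1431.0+1266.6)/2 × 1 = 1348.8
  [1→5]: (1266.6+777.5)/2 × 4 = 4088.2
  [5→8]: (777.5+539.2)/2 × 3 = 1975.05
  [8→10]: (539.2+422.5)/2 × 2 = 961.7
  Sum = 8373.75 µg/L·h
IV tail: 422.5/0.122 = 3463.115; AUC_iv,0→∞ = 8373.75 + 3463.115 = 11836.865 µg/L·h
Trapezoidal AUC_0→7 (buccal film):
  [0→0.5]: (0.0+87.7)/2 × 0.5 = 21.925
  [0.5→1]: (87.7+141.7)/2 × 0.5 = 57.35
  [1→7]: (141.7+139.4)/2 × 6 = 843.3
  Sum = 922.575 µg/L·h
buccal film tail: 139.4/0.122 = 1142.623; AUC_ev,0→∞ = 922.575 + 1142.623 = 2065.198 µg/L·h
F = (AUC_ev/D_ev)/(AUC_iv/D_iv) = (2065.198/600)/(11836.865/150) = 3.442/78.9124 = 0.0436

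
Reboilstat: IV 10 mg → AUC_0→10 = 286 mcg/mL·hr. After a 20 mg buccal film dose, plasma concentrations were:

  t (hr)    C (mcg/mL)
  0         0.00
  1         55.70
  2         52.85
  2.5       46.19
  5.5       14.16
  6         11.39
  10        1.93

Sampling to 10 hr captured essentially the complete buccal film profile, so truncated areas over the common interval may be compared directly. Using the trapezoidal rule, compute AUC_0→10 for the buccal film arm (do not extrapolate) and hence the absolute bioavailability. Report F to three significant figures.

F = 0.403

Trapezoidal AUC_0→10 (buccal film):
  [0→1]: (0.00+55.70)/2 × 1 = 27.85
  [1→2]: (55.70+52.85)/2 × 1 = 54.275
  [2→2.5]: (52.85+46.19)/2 × 0.5 = 24.76
  [2.5→5.5]: (46.19+14.16)/2 × 3 = 90.525
  [5.5→6]: (14.16+11.39)/2 × 0.5 = 6.3875
  [6→10]: (11.39+1.93)/2 × 4 = 26.64
  Sum = 230.4375 mcg/mL·hr
F = (AUC_ev/D_ev)/(AUC_iv/D_iv) = (230.4375/20)/(286/10) = 11.521875/28.6 = 0.4029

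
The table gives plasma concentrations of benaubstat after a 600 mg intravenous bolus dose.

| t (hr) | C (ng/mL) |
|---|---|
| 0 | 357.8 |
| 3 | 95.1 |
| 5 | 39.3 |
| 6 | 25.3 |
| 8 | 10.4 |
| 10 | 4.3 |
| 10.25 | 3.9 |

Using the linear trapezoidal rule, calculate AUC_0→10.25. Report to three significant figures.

Trapezoidal AUC_0→10.25:
  [0→3]: (357.8+95.1)/2 × 3 = 679.35
  [3→5]: (95.1+39.3)/2 × 2 = 134.4
  [5→6]: (39.3+25.3)/2 × 1 = 32.3
  [6→8]: (25.3+10.4)/2 × 2 = 35.7
  [8→10]: (10.4+4.3)/2 × 2 = 14.7
  [10→10.25]: (4.3+3.9)/2 × 0.25 = 1.025
  Sum = 897.475 ng/mL·hr

AUC = 897 ng/mL·hr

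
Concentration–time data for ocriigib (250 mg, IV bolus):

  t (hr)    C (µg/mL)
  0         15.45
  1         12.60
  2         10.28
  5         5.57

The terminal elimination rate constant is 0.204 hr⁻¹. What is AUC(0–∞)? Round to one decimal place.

Trapezoidal AUC_0→5:
  [0→1]: (15.45+12.60)/2 × 1 = 14.025
  [1→2]: (12.60+10.28)/2 × 1 = 11.44
  [2→5]: (10.28+5.57)/2 × 3 = 23.775
  Sum = 49.24 µg/mL·hr
Extrapolated tail: C_last / k_e = 5.57 / 0.204 = 27.304
AUC_0→∞ = 49.24 + 27.304 = 76.544 µg/mL·hr

AUC = 76.5 µg/mL·hr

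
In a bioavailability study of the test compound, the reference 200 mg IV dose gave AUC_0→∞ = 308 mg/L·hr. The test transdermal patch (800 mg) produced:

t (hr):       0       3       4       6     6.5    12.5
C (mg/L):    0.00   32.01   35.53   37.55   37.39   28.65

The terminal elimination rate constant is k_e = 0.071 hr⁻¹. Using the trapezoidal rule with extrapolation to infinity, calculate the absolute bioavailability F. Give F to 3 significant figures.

Trapezoidal AUC_0→12.5 (transdermal patch):
  [0→3]: (0.00+32.01)/2 × 3 = 48.015
  [3→4]: (32.01+35.53)/2 × 1 = 33.77
  [4→6]: (35.53+37.55)/2 × 2 = 73.08
  [6→6.5]: (37.55+37.39)/2 × 0.5 = 18.735
  [6.5→12.5]: (37.39+28.65)/2 × 6 = 198.12
  Sum = 371.72 mg/L·hr
Tail: C_last/k_e = 28.65/0.071 = 403.521
AUC_0→∞ (transdermal patch) = 371.72 + 403.521 = 775.241 mg/L·hr
F = (AUC_ev/D_ev)/(AUC_iv/D_iv) = (775.241/800)/(308/200) = 0.96905125/1.54 = 0.6293

F = 0.629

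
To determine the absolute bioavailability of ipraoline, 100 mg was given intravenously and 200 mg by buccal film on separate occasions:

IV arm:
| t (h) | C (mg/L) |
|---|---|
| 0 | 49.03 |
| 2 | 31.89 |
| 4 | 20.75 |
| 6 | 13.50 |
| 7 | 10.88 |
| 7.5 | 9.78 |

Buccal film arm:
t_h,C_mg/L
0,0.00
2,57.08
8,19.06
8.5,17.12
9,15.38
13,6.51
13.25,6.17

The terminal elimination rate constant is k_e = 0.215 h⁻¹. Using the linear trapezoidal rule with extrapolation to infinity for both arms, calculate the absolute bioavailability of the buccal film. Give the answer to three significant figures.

F = 0.817

Trapezoidal AUC_0→7.5 (IV):
  [0→2]: (49.03+31.89)/2 × 2 = 80.92
  [2→4]: (31.89+20.75)/2 × 2 = 52.64
  [4→6]: (20.75+13.50)/2 × 2 = 34.25
  [6→7]: (13.50+10.88)/2 × 1 = 12.19
  [7→7.5]: (10.88+9.78)/2 × 0.5 = 5.165
  Sum = 185.165 mg/L·h
IV tail: 9.78/0.215 = 45.488; AUC_iv,0→∞ = 185.165 + 45.488 = 230.653 mg/L·h
Trapezoidal AUC_0→13.25 (buccal film):
  [0→2]: (0.00+57.08)/2 × 2 = 57.08
  [2→8]: (57.08+19.06)/2 × 6 = 228.42
  [8→8.5]: (19.06+17.12)/2 × 0.5 = 9.045
  [8.5→9]: (17.12+15.38)/2 × 0.5 = 8.125
  [9→13]: (15.38+6.51)/2 × 4 = 43.78
  [13→13.25]: (6.51+6.17)/2 × 0.25 = 1.585
  Sum = 348.035 mg/L·h
buccal film tail: 6.17/0.215 = 28.698; AUC_ev,0→∞ = 348.035 + 28.698 = 376.733 mg/L·h
F = (AUC_ev/D_ev)/(AUC_iv/D_iv) = (376.733/200)/(230.653/100) = 1.883665/2.30653 = 0.8167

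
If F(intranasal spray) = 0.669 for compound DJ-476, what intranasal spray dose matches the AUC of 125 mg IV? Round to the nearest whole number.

For equal systemic exposure: F × D_ev = D_iv
D_ev = D_iv / F = 125 / 0.669 = 186.846 mg

D_intranasal = 187 mg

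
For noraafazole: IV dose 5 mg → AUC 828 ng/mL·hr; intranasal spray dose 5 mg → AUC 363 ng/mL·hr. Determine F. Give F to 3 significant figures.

F = (AUC_ev / D_ev) / (AUC_iv / D_iv)
  = (363/5) / (828/5)
  = 72.6 / 165.6 = 0.4384

F = 0.438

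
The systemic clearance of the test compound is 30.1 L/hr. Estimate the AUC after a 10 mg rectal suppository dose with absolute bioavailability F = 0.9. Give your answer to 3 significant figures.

AUC_0→∞ = F × Dose / CL
        = 0.9 × 10 / 30.1 = 0.299003 mg/L·hr

AUC = 0.299 mg/L·hr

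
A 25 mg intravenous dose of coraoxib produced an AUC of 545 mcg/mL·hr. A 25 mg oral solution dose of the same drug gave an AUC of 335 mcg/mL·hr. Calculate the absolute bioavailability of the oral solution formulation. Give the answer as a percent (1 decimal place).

F = 61.5%

F = (AUC_ev / D_ev) / (AUC_iv / D_iv)
  = (335/25) / (545/25)
  = 13.4 / 21.8 = 0.6147
  = 61.47%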